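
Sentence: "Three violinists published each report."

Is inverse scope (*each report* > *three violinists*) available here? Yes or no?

Yes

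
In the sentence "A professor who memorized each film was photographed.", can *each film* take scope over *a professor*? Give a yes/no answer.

Structurally, *each film* is inside the relative clause *who memorized each film*.
QR out of a relative clause is ruled out by the relative-clause island constraint.
So *each film* cannot raise high enough to outscope *a professor*; only the surface ordering *a professor* > *each film* is available.

No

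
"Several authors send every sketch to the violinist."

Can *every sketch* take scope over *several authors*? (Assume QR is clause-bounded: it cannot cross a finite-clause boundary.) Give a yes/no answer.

*every sketch* is the matrix object and *several authors* the matrix subject; the two are clausemates.
Since no island is crossed, the inverse ordering is licensed alongside surface scope.
The sentence is scopally ambiguous between *several authors* > *every sketch* and *every sketch* > *several authors*.

Yes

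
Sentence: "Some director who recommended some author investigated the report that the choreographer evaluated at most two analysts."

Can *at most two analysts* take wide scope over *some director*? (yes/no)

No

*at most two analysts* is embedded in the complex NP *the report that the choreographer evaluated at most two analysts*.
The complex NP is opaque for QR — the quantifier is frozen inside the noun's complement.
Hence only narrow scope for *at most two analysts* (under *some director*) survives.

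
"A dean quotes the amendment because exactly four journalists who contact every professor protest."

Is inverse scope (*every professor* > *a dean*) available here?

The DP *every professor* is contained in the relative clause *who contact every professor*, which is itself inside the adjunct *because exactly four journalists who contact every professor protest*.
Two island boundaries intervene — the relative clause and the adjunct. Either alone would block QR.
The inverse ordering *every professor* > *a dean* is therefore underivable.
(Only the surface reading survives: one fixed dean with respect to all the relevant professors.)

No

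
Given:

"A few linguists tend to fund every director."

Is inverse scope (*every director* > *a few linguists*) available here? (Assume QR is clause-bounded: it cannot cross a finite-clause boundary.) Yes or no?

Yes

*every director* is the object of the infinitival complement of a raising predicate; raising infinitives are transparent for QR, so the two DPs are in effect clausemates.
Ordinary QR to a clause-peripheral position gives the wide-scope LF for the lower DP.
So *every director* > *a few linguists* is among the available readings.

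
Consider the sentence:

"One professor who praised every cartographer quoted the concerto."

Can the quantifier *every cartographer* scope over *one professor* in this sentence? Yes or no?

The DP *every cartographer* is contained in the relative clause *who praised every cartographer*.
QR out of a relative clause is ruled out by the relative-clause island constraint.
There is no licit LF on which *every cartographer* c-commands *one professor*.
(Only the surface reading survives: one fixed professor with respect to all the relevant cartographers.)

No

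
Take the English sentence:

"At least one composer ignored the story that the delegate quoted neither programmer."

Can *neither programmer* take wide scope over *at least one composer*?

Structurally, *neither programmer* is inside the complex NP *the story that the delegate quoted neither programmer*.
Noun-complement clauses are scope islands (the Complex NP Constraint): a quantifier inside one cannot scope into the matrix.
The inverse ordering *neither programmer* > *at least one composer* is therefore underivable.
(Only the surface reading survives: one fixed composer with respect to all the relevant programmers.)

No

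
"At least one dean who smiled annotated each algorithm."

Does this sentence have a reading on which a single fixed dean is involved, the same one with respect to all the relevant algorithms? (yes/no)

Yes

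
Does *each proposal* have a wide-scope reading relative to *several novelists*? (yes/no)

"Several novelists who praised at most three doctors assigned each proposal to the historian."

Yes

The relative clause *who praised at most three doctors* modifies *several novelists*, but *each proposal* is not inside that relative clause — it is an argument of the matrix verb.
Since no island is crossed, the inverse ordering is licensed alongside surface scope.
The sentence is scopally ambiguous between *several novelists* > *each proposal* and *each proposal* > *several novelists*.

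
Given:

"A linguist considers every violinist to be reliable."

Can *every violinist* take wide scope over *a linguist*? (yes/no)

Yes

*every violinist* is an ECM subject; ECM complements are not islands, and the embedded quantifier may take matrix scope.
Nothing blocks QR of the lower DP to a position above the higher one, so inverse scope is available.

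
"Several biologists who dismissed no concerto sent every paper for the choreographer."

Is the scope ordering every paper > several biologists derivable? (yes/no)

Yes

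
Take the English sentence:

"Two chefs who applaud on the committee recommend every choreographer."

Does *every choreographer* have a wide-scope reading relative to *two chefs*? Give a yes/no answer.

The RC *who applaud on the committee* is an island, but *every choreographer* is not inside it — it is the matrix object, a clausemate of *two chefs*.
Clause-internal QR can adjoin the lower DP above the subject, yielding the inverse reading.
Both orderings are possible: *two chefs* > *every choreographer* and *every choreographer* > *two chefs*.

Yes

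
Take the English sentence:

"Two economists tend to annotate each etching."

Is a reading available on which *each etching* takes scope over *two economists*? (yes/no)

Yes

Raising constructions are monoclausal for scope purposes; *each etching* is not separated from *two economists* by any island.
Clause-internal QR can adjoin the lower DP above the subject, yielding the inverse reading.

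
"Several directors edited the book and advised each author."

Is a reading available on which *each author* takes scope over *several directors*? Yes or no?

No

The target quantifier *each author* is part of one conjunct of the coordinate structure (*advised each author*).
A quantifier cannot raise out of one conjunct of a coordination across the whole coordinate structure — the CSC applies to QR.
There is no licit LF on which *each author* c-commands *several directors*.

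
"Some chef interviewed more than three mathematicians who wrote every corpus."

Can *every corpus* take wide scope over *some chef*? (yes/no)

No

The DP *every corpus* is contained in the relative clause *who wrote every corpus* modifying *more than three mathematicians*.
Quantifiers inside a relative clause are trapped there; the RC boundary blocks QR.
Hence only narrow scope for *every corpus* (under *some chef*) survives.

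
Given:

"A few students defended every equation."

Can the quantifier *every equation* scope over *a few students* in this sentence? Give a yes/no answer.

Yes

*a few students* and *every equation* are co-arguments of the matrix verb, with nothing but a clause-internal boundary between them.
Since no island is crossed, the inverse ordering is licensed alongside surface scope.
So *every equation* > *a few students* is among the available readings.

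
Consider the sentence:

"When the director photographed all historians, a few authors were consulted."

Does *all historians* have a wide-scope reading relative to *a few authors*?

*all historians* is embedded in the adjunct clause *when the director photographed all historians*.
Adverbial clauses are not L-marked, so they are barriers for QR — the quantifier cannot escape the adjunct.
*all historians* > *a few authors* would require crossing that boundary, which is illicit.

No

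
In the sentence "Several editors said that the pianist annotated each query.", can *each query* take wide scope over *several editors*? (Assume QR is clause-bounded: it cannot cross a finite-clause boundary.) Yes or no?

No

*each query* sits inside the finite complement clause *that the pianist annotated each query*.
QR is clause-bounded, so the finite complement is a scope island for the embedded quantifier.
The inverse ordering *each query* > *several editors* is therefore underivable.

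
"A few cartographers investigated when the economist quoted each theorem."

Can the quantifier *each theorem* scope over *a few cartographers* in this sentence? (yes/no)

No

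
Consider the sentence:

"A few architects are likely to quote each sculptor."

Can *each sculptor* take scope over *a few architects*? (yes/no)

*each sculptor* is inside a raising infinitive, which is transparent to QR (no CP barrier), so it behaves as a matrix argument.
QR within a single clause is free, so the lower quantifier may take scope over the higher one.
Both orderings are possible: *a few architects* > *each sculptor* and *each sculptor* > *a few architects*.

Yes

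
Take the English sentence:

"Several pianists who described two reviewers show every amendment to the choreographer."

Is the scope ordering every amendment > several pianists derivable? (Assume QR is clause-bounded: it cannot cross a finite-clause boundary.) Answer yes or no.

Yes

The RC *who described two reviewers* is an island, but *every amendment* is not inside it — it is the matrix object, a clausemate of *several pianists*.
QR within a single clause is free, so the lower quantifier may take scope over the higher one.
The sentence is scopally ambiguous between *several pianists* > *every amendment* and *every amendment* > *several pianists*.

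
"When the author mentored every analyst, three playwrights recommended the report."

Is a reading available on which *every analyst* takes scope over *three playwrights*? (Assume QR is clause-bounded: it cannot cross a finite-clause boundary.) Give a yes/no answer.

No

*every analyst* is embedded in the adjunct clause *when the author mentored every analyst*.
Scope out of an adjunct clause is unavailable: QR respects the adjunct-island constraint.
So *every analyst* cannot raise to a position above *three playwrights*.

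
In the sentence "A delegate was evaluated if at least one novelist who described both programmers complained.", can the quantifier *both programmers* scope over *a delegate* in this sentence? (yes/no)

No

*both programmers* is embedded in the relative clause *who described both programmers*, which is itself inside the adjunct *if at least one novelist who described both programmers complained*.
Even if one barrier were somehow void, the other would still block QR.
So *both programmers* cannot raise to a position above *a delegate*.
(Only the surface reading survives: one fixed delegate with respect to all the relevant programmers.)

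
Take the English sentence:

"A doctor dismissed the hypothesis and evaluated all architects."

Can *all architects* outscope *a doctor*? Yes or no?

*all architects* sits inside one conjunct of the coordinate structure (*evaluated all architects*).
A quantifier cannot raise out of one conjunct of a coordination across the whole coordinate structure — the CSC applies to QR.
So the wide-scope reading for *all architects* is blocked.
(Only the surface reading survives: one fixed doctor with respect to all the relevant architects.)

No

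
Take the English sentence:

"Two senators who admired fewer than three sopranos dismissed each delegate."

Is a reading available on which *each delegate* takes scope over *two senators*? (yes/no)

*each delegate* is a matrix argument; only *two senators* is modified by the relative clause *who admired fewer than three sopranos*, so the RC island is irrelevant to the target quantifier.
No island intervenes, so both surface and inverse scope are derivable.

Yes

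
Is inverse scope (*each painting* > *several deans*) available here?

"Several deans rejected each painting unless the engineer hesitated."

Yes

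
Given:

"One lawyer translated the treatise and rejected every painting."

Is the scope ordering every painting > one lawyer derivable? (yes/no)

*every painting* sits inside one conjunct of the coordinate structure (*rejected every painting*).
The Coordinate Structure Constraint blocks movement (including QR) out of a single conjunct.
Hence only narrow scope for *every painting* (under *one lawyer*) survives.

No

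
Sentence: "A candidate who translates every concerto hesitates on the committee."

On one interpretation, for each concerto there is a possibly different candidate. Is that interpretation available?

The described interpretation is the *every concerto* > *a candidate* scoping.
*every concerto* sits inside the relative clause *who translates every concerto*.
The relative clause forms an island for QR, so the quantifier is confined to the head noun's restrictor.
So the wide-scope reading for *every concerto* is blocked.

No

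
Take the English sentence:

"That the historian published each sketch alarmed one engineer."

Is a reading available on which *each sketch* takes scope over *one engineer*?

*each sketch* sits inside the sentential subject *that the historian published each sketch*.
The Sentential Subject Constraint rules out raising the quantifier out of the that-clause subject.
The ordering *each sketch* > *one engineer* is therefore underivable.

No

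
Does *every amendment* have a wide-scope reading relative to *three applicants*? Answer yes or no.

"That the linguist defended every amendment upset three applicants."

*every amendment* is embedded in the sentential subject *that the linguist defended every amendment*.
Subjects — clausal subjects included — are islands for extraction, and QR is no exception.
*every amendment* is confined to the island and cannot take scope over *three applicants*.

No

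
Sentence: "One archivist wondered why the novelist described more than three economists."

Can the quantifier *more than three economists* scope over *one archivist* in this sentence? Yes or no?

No

The DP *more than three economists* is contained in the embedded question *why the novelist described more than three economists*.
QR across an interrogative CP boundary is ruled out as a wh-island violation.
*more than three economists* is confined to the island and cannot take scope over *one archivist*.
(Only the surface reading survives: one fixed archivist with respect to all the relevant economists.)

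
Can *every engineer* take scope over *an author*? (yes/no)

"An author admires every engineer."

Yes

Both DPs are arguments of the same predicate; there is no clause or island boundary between them.
QR within a single clause is free, so the lower quantifier may take scope over the higher one.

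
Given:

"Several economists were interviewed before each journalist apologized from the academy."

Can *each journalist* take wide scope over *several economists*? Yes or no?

The DP *each journalist* is contained in the adjunct clause *before each journalist apologized from the academy*.
Adjuncts are opaque for quantifier raising; a quantifier in an adjunct stays inside it.
The inverse ordering *each journalist* > *several economists* is therefore underivable.

No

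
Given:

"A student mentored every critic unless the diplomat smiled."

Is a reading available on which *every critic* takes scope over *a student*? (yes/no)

The adjunct island is irrelevant here — *every critic* and *a student* are both in the matrix clause.
Nothing blocks QR of the lower DP to a position above the higher one, so inverse scope is available.

Yes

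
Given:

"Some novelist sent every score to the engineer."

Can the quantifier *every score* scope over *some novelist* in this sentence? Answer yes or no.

Both DPs are arguments of the same predicate; there is no clause or island boundary between them.
Since no island is crossed, the inverse ordering is licensed alongside surface scope.

Yes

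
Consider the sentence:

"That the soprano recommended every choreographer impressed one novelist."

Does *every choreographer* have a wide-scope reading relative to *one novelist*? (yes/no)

No

Structurally, *every choreographer* is inside the sentential subject *that the soprano recommended every choreographer*.
Sentential subjects are islands: a quantifier inside the subject clause cannot raise over the matrix predicate.
So *every choreographer* cannot raise to a position above *one novelist*.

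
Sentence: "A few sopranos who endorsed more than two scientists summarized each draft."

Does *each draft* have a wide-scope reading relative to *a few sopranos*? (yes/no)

The RC *who endorsed more than two scientists* is an island, but *each draft* is not inside it — it is the matrix object, a clausemate of *a few sopranos*.
QR within a single clause is free, so the lower quantifier may take scope over the higher one.

Yes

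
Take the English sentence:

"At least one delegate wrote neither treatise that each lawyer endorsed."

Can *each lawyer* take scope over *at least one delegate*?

The target quantifier *each lawyer* is part of the relative clause *that each lawyer endorsed* modifying *neither treatise*.
Relative clauses block scope extraction: QR cannot target a position outside the modified NP.
So the wide-scope reading for *each lawyer* is blocked.

No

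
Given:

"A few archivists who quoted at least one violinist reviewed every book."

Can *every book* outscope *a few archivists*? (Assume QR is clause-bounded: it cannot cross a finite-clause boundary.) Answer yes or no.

*every book* sits in the matrix clause, not in the relative clause on *a few archivists*.
Ordinary QR to a clause-peripheral position gives the wide-scope LF for the lower DP.
The sentence is scopally ambiguous between *a few archivists* > *every book* and *every book* > *a few archivists*.

Yes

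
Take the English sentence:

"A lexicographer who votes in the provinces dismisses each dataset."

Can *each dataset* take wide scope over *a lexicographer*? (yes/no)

Yes

The RC *who votes in the provinces* is an island, but *each dataset* is not inside it — it is the matrix object, a clausemate of *a lexicographer*.
Since no island is crossed, the inverse ordering is licensed alongside surface scope.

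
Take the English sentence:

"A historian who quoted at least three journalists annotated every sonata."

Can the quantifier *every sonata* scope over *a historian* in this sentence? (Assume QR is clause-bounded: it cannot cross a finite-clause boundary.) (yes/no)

Although the sentence contains a relative clause (*who quoted at least three journalists*), *every sonata* is outside it, in the matrix VP.
Since no island is crossed, the inverse ordering is licensed alongside surface scope.

Yes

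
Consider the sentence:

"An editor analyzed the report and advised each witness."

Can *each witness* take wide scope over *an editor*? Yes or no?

No

*each witness* occurs within one conjunct of the coordinate structure (*advised each witness*).
Coordinate structures are islands for non-across-the-board movement, QR included.
So *each witness* cannot raise high enough to outscope *an editor*; only the surface ordering *an editor* > *each witness* is available.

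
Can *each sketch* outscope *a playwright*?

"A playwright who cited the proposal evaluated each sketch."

Yes

*each sketch* is a matrix argument; only *a playwright* is modified by the relative clause *who cited the proposal*, so the RC island is irrelevant to the target quantifier.
No island intervenes, so both surface and inverse scope are derivable.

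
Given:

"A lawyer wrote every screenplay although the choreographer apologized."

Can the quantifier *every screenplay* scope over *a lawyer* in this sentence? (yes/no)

The adjunct clause does not contain *every screenplay*, which is the matrix object.
No island intervenes, so both surface and inverse scope are derivable.

Yes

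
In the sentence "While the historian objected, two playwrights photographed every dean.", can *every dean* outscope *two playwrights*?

Yes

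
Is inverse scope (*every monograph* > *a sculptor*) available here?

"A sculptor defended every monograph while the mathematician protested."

Neither queried DP is inside the adjunct, so the adjunct-island constraint does not apply.
QR within a single clause is free, so the lower quantifier may take scope over the higher one.

Yes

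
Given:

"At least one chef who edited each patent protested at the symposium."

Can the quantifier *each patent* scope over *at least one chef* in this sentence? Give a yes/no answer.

No

*each patent* is embedded in the relative clause *who edited each patent*.
A relative clause is a scope island — quantifier raising cannot cross its boundary.
The inverse ordering *each patent* > *at least one chef* is therefore underivable.
(Only the surface reading survives: one fixed chef with respect to all the relevant patents.)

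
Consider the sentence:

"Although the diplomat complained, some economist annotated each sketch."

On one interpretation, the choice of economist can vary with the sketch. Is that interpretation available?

The described interpretation is the *each sketch* > *some economist* scoping.
Although there is an adjunct clause, *each sketch* is in the main clause, not inside the adjunct.
Clause-internal QR can adjoin the lower DP above the subject, yielding the inverse reading.

Yes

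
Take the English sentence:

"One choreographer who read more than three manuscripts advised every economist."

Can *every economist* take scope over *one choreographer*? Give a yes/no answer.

Yes

The RC *who read more than three manuscripts* is an island, but *every economist* is not inside it — it is the matrix object, a clausemate of *one choreographer*.
No island intervenes, so both surface and inverse scope are derivable.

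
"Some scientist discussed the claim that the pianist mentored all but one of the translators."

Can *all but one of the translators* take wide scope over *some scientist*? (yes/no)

No

*all but one of the translators* is embedded in the complex NP *the claim that the pianist mentored all but one of the translators*.
A that-clause complement to a noun is an island; QR cannot cross the NP boundary.
So *all but one of the translators* cannot raise to a position above *some scientist*.
(Only the surface reading survives: one fixed scientist with respect to all the relevant translators.)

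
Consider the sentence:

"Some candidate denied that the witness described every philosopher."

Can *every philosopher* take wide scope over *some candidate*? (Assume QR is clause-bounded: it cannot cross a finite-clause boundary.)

*every philosopher* is embedded in the finite complement clause *that the witness described every philosopher*.
QR is clause-bounded, so the finite complement is a scope island for the embedded quantifier.
So *every philosopher* cannot raise high enough to outscope *some candidate*; only the surface ordering *some candidate* > *every philosopher* is available.
(Only the surface reading survives: one fixed candidate with respect to all the relevant philosophers.)

No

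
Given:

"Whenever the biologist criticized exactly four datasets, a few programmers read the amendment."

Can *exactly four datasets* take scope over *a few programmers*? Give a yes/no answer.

No

*exactly four datasets* sits inside the adjunct clause *whenever the biologist criticized exactly four datasets*.
Since the clause is an adjunct (not a complement), the Adjunct Condition blocks QR across its edge.
*exactly four datasets* is confined to the island and cannot take scope over *a few programmers*.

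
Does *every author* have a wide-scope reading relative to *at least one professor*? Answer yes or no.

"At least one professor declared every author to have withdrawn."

*every author* is an ECM subject; ECM complements are not islands, and the embedded quantifier may take matrix scope.
QR within a single clause is free, so the lower quantifier may take scope over the higher one.
Both orderings are possible: *at least one professor* > *every author* and *every author* > *at least one professor*.

Yes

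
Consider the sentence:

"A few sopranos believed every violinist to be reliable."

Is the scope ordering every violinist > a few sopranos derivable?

Yes

*every violinist* is an ECM subject; ECM complements are not islands, and the embedded quantifier may take matrix scope.
Ordinary QR to a clause-peripheral position gives the wide-scope LF for the lower DP.
Both orderings are possible: *a few sopranos* > *every violinist* and *every violinist* > *a few sopranos*.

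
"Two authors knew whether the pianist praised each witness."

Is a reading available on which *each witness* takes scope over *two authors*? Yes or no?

*each witness* occurs within the embedded question *whether the pianist praised each witness*.
QR across an interrogative CP boundary is ruled out as a wh-island violation.
So the wide-scope reading for *each witness* is blocked.

No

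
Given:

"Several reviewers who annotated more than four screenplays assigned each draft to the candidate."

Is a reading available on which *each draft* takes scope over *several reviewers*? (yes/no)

*each draft* is a matrix argument; only *several reviewers* is modified by the relative clause *who annotated more than four screenplays*, so the RC island is irrelevant to the target quantifier.
With no island boundary between them, the object can take inverse scope over the subject via ordinary QR within the clause.

Yes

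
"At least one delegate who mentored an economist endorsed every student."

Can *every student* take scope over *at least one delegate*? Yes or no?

Yes

Although the sentence contains a relative clause (*who mentored an economist*), *every student* is outside it, in the matrix VP.
Since no island is crossed, the inverse ordering is licensed alongside surface scope.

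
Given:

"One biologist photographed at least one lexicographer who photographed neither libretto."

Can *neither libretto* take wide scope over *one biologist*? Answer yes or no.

*neither libretto* is embedded in the relative clause *who photographed neither libretto* modifying *at least one lexicographer*.
A relative clause is a scope island — quantifier raising cannot cross its boundary.
So *neither libretto* cannot raise to a position above *one biologist*.

No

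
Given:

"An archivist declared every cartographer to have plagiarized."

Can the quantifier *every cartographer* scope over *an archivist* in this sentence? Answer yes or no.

*every cartographer* is an ECM subject; ECM complements are not islands, and the embedded quantifier may take matrix scope.
No island intervenes, so both surface and inverse scope are derivable.
So *every cartographer* > *an archivist* is among the available readings.

Yes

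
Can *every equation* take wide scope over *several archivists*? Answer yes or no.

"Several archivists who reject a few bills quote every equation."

Although the sentence contains a relative clause (*who reject a few bills*), *every equation* is outside it, in the matrix VP.
Clause-internal QR can adjoin the lower DP above the subject, yielding the inverse reading.
The sentence is scopally ambiguous between *several archivists* > *every equation* and *every equation* > *several archivists*.

Yes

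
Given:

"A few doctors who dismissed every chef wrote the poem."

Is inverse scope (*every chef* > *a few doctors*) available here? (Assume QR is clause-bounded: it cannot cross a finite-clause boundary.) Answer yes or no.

No

Structurally, *every chef* is inside the relative clause *who dismissed every chef*.
The relative clause forms an island for QR, so the quantifier is confined to the head noun's restrictor.
There is no licit LF on which *every chef* c-commands *a few doctors*.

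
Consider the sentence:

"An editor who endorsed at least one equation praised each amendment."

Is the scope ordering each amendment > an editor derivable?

Yes

The relative clause *who endorsed at least one equation* modifies *an editor*, but *each amendment* is not inside that relative clause — it is an argument of the matrix verb.
Clause-internal QR can adjoin the lower DP above the subject, yielding the inverse reading.
So *each amendment* > *an editor* is among the available readings.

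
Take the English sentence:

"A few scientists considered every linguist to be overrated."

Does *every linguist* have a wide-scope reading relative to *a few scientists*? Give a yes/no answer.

This is an ECM construction: *every linguist* is the infinitival subject, Case-marked by the matrix verb, and the infinitive is transparent for QR.
Nothing blocks QR of the lower DP to a position above the higher one, so inverse scope is available.

Yes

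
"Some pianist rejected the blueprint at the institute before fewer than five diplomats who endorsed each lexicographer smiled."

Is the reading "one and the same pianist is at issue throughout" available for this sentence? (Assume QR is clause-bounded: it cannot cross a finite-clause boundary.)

This is the *some pianist* > *each lexicographer* reading.
Nothing needs to raise for *some pianist* > *each lexicographer*, so no island constraint is at stake.

Yes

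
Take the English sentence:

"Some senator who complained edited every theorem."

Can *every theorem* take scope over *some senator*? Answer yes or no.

Yes

Although the sentence contains a relative clause (*who complained*), *every theorem* is outside it, in the matrix VP.
Clause-internal QR can adjoin the lower DP above the subject, yielding the inverse reading.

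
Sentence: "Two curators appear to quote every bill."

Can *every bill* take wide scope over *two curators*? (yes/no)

Yes

Infinitival complements of raising predicates do not block QR; *every bill* and *two curators* are effectively clausemates.
No island intervenes, so both surface and inverse scope are derivable.
Both orderings are possible: *two curators* > *every bill* and *every bill* > *two curators*.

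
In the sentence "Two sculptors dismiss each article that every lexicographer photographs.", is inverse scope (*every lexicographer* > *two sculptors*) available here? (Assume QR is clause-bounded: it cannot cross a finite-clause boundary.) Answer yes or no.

The target quantifier *every lexicographer* is part of the relative clause *that every lexicographer photographs* modifying *each article*.
QR out of a relative clause is ruled out by the relative-clause island constraint.
So *every lexicographer* cannot raise to a position above *two sculptors*.

No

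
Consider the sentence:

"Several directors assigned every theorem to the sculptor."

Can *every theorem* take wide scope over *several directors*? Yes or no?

*every theorem* and *several directors* are in the same minimal clause.
Nothing blocks QR of the lower DP to a position above the higher one, so inverse scope is available.

Yes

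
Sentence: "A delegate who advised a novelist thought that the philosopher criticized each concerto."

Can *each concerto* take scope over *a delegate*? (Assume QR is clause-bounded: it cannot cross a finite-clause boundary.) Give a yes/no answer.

The target quantifier *each concerto* is part of the finite complement clause *that the philosopher criticized each concerto*.
Under clause-bounded QR, a quantifier in an embedded finite clause cannot raise into the matrix clause.
Hence only narrow scope for *each concerto* (under *a delegate*) survives.

No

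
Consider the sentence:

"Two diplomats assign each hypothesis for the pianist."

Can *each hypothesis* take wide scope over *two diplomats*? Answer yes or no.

*each hypothesis* is the matrix object and *two diplomats* the matrix subject; the two are clausemates.
Ordinary QR to a clause-peripheral position gives the wide-scope LF for the lower DP.

Yes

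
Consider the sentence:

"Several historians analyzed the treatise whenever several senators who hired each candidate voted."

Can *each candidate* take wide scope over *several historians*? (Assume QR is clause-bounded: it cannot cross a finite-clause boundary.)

The DP *each candidate* is contained in the relative clause *who hired each candidate*, which is itself inside the adjunct *whenever several senators who hired each candidate voted*.
Even if one barrier were somehow void, the other would still block QR.
Hence only narrow scope for *each candidate* (under *several historians*) survives.

No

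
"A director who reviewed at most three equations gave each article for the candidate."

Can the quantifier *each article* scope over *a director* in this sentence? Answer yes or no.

*each article* sits in the matrix clause, not in the relative clause on *a director*.
With no island boundary between them, the object can take inverse scope over the subject via ordinary QR within the clause.
So *each article* > *a director* is among the available readings.

Yes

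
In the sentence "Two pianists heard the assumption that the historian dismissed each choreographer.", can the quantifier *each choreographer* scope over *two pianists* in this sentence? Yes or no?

*each choreographer* is embedded in the complex NP *the assumption that the historian dismissed each choreographer*.
Since the clause is the complement of a nominal head, the CNPC blocks scope extraction.
So *each choreographer* cannot raise to a position above *two pianists*.

No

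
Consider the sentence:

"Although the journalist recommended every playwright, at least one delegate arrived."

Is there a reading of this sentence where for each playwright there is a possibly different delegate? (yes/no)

This is the *every playwright* > *at least one delegate* reading.
The target quantifier *every playwright* is part of the adjunct clause *although the journalist recommended every playwright*.
Scope out of an adjunct clause is unavailable: QR respects the adjunct-island constraint.
*every playwright* > *at least one delegate* would require crossing that boundary, which is illicit.

No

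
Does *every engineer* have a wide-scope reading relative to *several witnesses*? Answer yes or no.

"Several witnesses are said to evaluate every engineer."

Yes

Raising constructions are monoclausal for scope purposes; *every engineer* is not separated from *several witnesses* by any island.
Since no island is crossed, the inverse ordering is licensed alongside surface scope.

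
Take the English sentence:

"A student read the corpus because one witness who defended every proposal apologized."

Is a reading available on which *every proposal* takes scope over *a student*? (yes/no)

No

*every proposal* is embedded in the relative clause *who defended every proposal*, which is itself inside the adjunct *because one witness who defended every proposal apologized*.
Even if one barrier were somehow void, the other would still block QR.
*every proposal* > *a student* would require crossing that boundary, which is illicit.
(Only the surface reading survives: one fixed student with respect to all the relevant proposals.)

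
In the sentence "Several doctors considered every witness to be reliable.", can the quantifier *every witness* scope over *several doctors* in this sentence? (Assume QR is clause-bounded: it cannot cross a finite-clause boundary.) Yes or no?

ECM infinitives lack a CP barrier, so *every witness* can QR over the matrix subject *several doctors*.
Since no island is crossed, the inverse ordering is licensed alongside surface scope.

Yes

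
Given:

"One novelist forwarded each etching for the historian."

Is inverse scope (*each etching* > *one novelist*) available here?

Yes

*each etching* is the matrix object and *one novelist* the matrix subject; the two are clausemates.
QR within a single clause is free, so the lower quantifier may take scope over the higher one.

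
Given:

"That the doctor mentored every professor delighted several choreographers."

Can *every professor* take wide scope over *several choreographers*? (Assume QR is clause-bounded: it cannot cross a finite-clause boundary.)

The DP *every professor* is contained in the sentential subject *that the doctor mentored every professor*.
The subject-island constraint blocks QR out of a clausal subject.
So *every professor* cannot raise to a position above *several choreographers*.

No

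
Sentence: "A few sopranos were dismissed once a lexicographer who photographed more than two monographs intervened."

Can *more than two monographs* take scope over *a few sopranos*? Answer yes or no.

No

*more than two monographs* is embedded in the relative clause *who photographed more than two monographs*, which is itself inside the adjunct *once a lexicographer who photographed more than two monographs intervened*.
The quantifier would have to escape first the RC and then the adjunct — two independent island violations.
There is no licit LF on which *more than two monographs* c-commands *a few sopranos*.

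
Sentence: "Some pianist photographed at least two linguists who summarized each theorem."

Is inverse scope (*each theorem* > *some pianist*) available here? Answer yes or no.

The DP *each theorem* is contained in the relative clause *who summarized each theorem* modifying *at least two linguists*.
The relative clause forms an island for QR, so the quantifier is confined to the head noun's restrictor.
So *each theorem* cannot raise to a position above *some pianist*.

No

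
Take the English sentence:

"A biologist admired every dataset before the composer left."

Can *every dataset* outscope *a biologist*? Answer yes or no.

Yes

Although there is an adjunct clause, *every dataset* is in the main clause, not inside the adjunct.
Nothing blocks QR of the lower DP to a position above the higher one, so inverse scope is available.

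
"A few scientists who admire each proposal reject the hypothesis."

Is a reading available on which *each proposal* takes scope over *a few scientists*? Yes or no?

No

The target quantifier *each proposal* is part of the relative clause *who admire each proposal*.
Relative clauses are scope islands: a quantifier cannot QR out of a relative clause to take scope in the matrix clause.
So the wide-scope reading for *each proposal* is blocked.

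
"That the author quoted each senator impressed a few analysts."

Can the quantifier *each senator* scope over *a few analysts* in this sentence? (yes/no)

The DP *each senator* is contained in the sentential subject *that the author quoted each senator*.
Clausal subjects are scope islands; QR from inside the subject into the matrix is barred.
So *each senator* cannot raise to a position above *a few analysts*.

No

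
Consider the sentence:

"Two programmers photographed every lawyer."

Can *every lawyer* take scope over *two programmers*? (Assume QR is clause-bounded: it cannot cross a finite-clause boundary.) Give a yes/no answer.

Yes

*every lawyer* is the matrix object and *two programmers* the matrix subject; the two are clausemates.
QR within a single clause is free, so the lower quantifier may take scope over the higher one.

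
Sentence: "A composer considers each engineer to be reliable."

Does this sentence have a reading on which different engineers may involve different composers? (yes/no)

The paraphrase describes the scope ordering *each engineer* > *a composer*.
The ECM infinitive is scope-transparent — *each engineer* is free to raise above *a composer*.
No island intervenes, so both surface and inverse scope are derivable.

Yes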